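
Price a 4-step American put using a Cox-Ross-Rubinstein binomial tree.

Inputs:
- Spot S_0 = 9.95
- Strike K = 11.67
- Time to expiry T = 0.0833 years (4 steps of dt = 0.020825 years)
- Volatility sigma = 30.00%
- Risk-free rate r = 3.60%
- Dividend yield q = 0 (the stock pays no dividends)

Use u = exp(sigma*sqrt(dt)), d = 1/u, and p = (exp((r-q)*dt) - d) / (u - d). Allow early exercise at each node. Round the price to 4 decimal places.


Answer: Price = V(0,0) = 1.7200

Derivation:
dt = T/N = 0.020825
u = exp(sigma*sqrt(dt)) = 1.044243; d = 1/u = 0.957631
p = (exp((r-q)*dt) - d) / (u - d) = 0.497838
Discount per step: exp(-r*dt) = 0.999251
Stock lattice S(k, i) with i counting down-moves:
  k=0: S(0,0) = 9.9500
  k=1: S(1,0) = 10.3902; S(1,1) = 9.5284
  k=2: S(2,0) = 10.8499; S(2,1) = 9.9500; S(2,2) = 9.1247
  k=3: S(3,0) = 11.3300; S(3,1) = 10.3902; S(3,2) = 9.5284; S(3,3) = 8.7381
  k=4: S(4,0) = 11.8312; S(4,1) = 10.8499; S(4,2) = 9.9500; S(4,3) = 9.1247; S(4,4) = 8.3679
Terminal payoffs V(N, i) = max(K - S_T, 0):
  V(4,0) = 0.000000; V(4,1) = 0.820079; V(4,2) = 1.720000; V(4,3) = 2.545279; V(4,4) = 3.302107
Backward induction: V(k, i) = exp(-r*dt) * [p * V(k+1, i) + (1-p) * V(k+1, i+1)]; then take max(V_cont, immediate exercise) for American.
  V(3,0) = exp(-r*dt) * [p*0.000000 + (1-p)*0.820079] = 0.411504; exercise = 0.340042; V(3,0) = max -> 0.411504
  V(3,1) = exp(-r*dt) * [p*0.820079 + (1-p)*1.720000] = 1.271032; exercise = 1.279778; V(3,1) = max -> 1.279778
  V(3,2) = exp(-r*dt) * [p*1.720000 + (1-p)*2.545279] = 2.132824; exercise = 2.141570; V(3,2) = max -> 2.141570
  V(3,3) = exp(-r*dt) * [p*2.545279 + (1-p)*3.302107] = 2.923137; exercise = 2.931883; V(3,3) = max -> 2.931883
  V(2,0) = exp(-r*dt) * [p*0.411504 + (1-p)*1.279778] = 0.846884; exercise = 0.820079; V(2,0) = max -> 0.846884
  V(2,1) = exp(-r*dt) * [p*1.279778 + (1-p)*2.141570] = 1.711254; exercise = 1.720000; V(2,1) = max -> 1.720000
  V(2,2) = exp(-r*dt) * [p*2.141570 + (1-p)*2.931883] = 2.536533; exercise = 2.545279; V(2,2) = max -> 2.545279
  V(1,0) = exp(-r*dt) * [p*0.846884 + (1-p)*1.720000] = 1.284367; exercise = 1.279778; V(1,0) = max -> 1.284367
  V(1,1) = exp(-r*dt) * [p*1.720000 + (1-p)*2.545279] = 2.132824; exercise = 2.141570; V(1,1) = max -> 2.141570
  V(0,0) = exp(-r*dt) * [p*1.284367 + (1-p)*2.141570] = 1.713537; exercise = 1.720000; V(0,0) = max -> 1.720000


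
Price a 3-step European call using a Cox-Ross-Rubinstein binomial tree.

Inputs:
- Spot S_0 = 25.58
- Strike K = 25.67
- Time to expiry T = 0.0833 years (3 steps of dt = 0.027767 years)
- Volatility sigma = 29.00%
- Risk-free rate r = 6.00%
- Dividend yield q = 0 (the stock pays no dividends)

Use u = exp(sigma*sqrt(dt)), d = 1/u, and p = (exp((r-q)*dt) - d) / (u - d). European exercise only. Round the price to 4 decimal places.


dt = T/N = 0.027767
u = exp(sigma*sqrt(dt)) = 1.049510; d = 1/u = 0.952825
p = (exp((r-q)*dt) - d) / (u - d) = 0.505167
Discount per step: exp(-r*dt) = 0.998335
Stock lattice S(k, i) with i counting down-moves:
  k=0: S(0,0) = 25.5800
  k=1: S(1,0) = 26.8465; S(1,1) = 24.3733
  k=2: S(2,0) = 28.1756; S(2,1) = 25.5800; S(2,2) = 23.2235
  k=3: S(3,0) = 29.5706; S(3,1) = 26.8465; S(3,2) = 24.3733; S(3,3) = 22.1279
Terminal payoffs V(N, i) = max(S_T - K, 0):
  V(3,0) = 3.900635; V(3,1) = 1.176473; V(3,2) = 0.000000; V(3,3) = 0.000000
Backward induction: V(k, i) = exp(-r*dt) * [p * V(k+1, i) + (1-p) * V(k+1, i+1)].
  V(2,0) = exp(-r*dt) * [p*3.900635 + (1-p)*1.176473] = 2.548381
  V(2,1) = exp(-r*dt) * [p*1.176473 + (1-p)*0.000000] = 0.593326
  V(2,2) = exp(-r*dt) * [p*0.000000 + (1-p)*0.000000] = 0.000000
  V(1,0) = exp(-r*dt) * [p*2.548381 + (1-p)*0.593326] = 1.578323
  V(1,1) = exp(-r*dt) * [p*0.593326 + (1-p)*0.000000] = 0.299230
  V(0,0) = exp(-r*dt) * [p*1.578323 + (1-p)*0.299230] = 0.943812

Answer: Price = V(0,0) = 0.9438


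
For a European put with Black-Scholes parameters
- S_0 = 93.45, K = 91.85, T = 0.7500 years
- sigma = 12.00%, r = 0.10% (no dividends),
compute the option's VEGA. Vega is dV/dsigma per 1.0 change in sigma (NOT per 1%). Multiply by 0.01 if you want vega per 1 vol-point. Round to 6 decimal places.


d1 = 0.2253563823; d2 = 0.1214333339
phi(d1) = 0.3889395746; exp(-qT) = 1.0000000000; exp(-rT) = 0.9992502812
Vega = S * exp(-qT) * phi(d1) * sqrt(T) = 93.4500 * 1.0000000000 * 0.3889395746 * 0.8660254038 = 31.476909

Answer: Vega = 31.476909


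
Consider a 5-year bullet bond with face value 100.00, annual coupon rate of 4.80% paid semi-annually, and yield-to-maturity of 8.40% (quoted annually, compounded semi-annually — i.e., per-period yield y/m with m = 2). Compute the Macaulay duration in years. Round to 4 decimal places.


Coupon per period c = face * coupon_rate / m = 2.400000
Periods per year m = 2; per-period yield y/m = 0.042000
Number of cashflows N = 10
Cashflows (t years, CF_t, discount factor 1/(1+y/m)^(m*t), PV):
  t = 0.5000: CF_t = 2.400000, DF = 0.959693, PV = 2.303263
  t = 1.0000: CF_t = 2.400000, DF = 0.921010, PV = 2.210425
  t = 1.5000: CF_t = 2.400000, DF = 0.883887, PV = 2.121329
  t = 2.0000: CF_t = 2.400000, DF = 0.848260, PV = 2.035825
  t = 2.5000: CF_t = 2.400000, DF = 0.814069, PV = 1.953766
  t = 3.0000: CF_t = 2.400000, DF = 0.781257, PV = 1.875016
  t = 3.5000: CF_t = 2.400000, DF = 0.749766, PV = 1.799439
  t = 4.0000: CF_t = 2.400000, DF = 0.719545, PV = 1.726909
  t = 4.5000: CF_t = 2.400000, DF = 0.690543, PV = 1.657302
  t = 5.0000: CF_t = 102.400000, DF = 0.662709, PV = 67.861392
Price P = sum_t PV_t = 85.544668
Macaulay numerator sum_t t * PV_t:
  t * PV_t at t = 0.5000: 1.151631
  t * PV_t at t = 1.0000: 2.210425
  t * PV_t at t = 1.5000: 3.181994
  t * PV_t at t = 2.0000: 4.071649
  t * PV_t at t = 2.5000: 4.884416
  t * PV_t at t = 3.0000: 5.625047
  t * PV_t at t = 3.5000: 6.298038
  t * PV_t at t = 4.0000: 6.907637
  t * PV_t at t = 4.5000: 7.457861
  t * PV_t at t = 5.0000: 339.306962
Macaulay duration D = (sum_t t * PV_t) / P = 381.095661 / 85.544668 = 4.454932

Answer: Macaulay duration = 4.4549 years


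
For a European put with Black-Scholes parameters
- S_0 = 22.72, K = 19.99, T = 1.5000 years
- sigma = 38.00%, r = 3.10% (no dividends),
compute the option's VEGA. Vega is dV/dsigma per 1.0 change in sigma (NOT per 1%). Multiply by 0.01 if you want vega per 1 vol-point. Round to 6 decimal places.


Answer: Vega = 9.229507

Derivation:
d1 = 0.6076742399; d2 = 0.1422711888
phi(d1) = 0.3316840154; exp(-qT) = 1.0000000000; exp(-rT) = 0.9545645606
Vega = S * exp(-qT) * phi(d1) * sqrt(T) = 22.7200 * 1.0000000000 * 0.3316840154 * 1.2247448714 = 9.229507


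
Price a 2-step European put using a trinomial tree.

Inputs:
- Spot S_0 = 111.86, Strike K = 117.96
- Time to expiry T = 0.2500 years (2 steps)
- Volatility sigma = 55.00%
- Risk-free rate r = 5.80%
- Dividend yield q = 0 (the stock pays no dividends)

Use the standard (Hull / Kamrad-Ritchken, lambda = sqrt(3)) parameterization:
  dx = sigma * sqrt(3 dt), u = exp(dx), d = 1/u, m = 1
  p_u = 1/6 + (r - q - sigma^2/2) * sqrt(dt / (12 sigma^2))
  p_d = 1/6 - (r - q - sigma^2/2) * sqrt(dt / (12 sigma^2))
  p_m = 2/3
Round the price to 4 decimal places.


dt = T/N = 0.125000; dx = sigma*sqrt(3*dt) = 0.336805
u = exp(dx) = 1.400466; d = 1/u = 0.714048
p_u = 0.149363, p_m = 0.666667, p_d = 0.183971
Discount per step: exp(-r*dt) = 0.992776
Stock lattice S(k, j) with j the centered position index:
  k=0: S(0,+0) = 111.8600
  k=1: S(1,-1) = 79.8734; S(1,+0) = 111.8600; S(1,+1) = 156.6561
  k=2: S(2,-2) = 57.0335; S(2,-1) = 79.8734; S(2,+0) = 111.8600; S(2,+1) = 156.6561; S(2,+2) = 219.3915
Terminal payoffs V(N, j) = max(K - S_T, 0):
  V(2,-2) = 60.926523; V(2,-1) = 38.086571; V(2,+0) = 6.100000; V(2,+1) = 0.000000; V(2,+2) = 0.000000
Backward induction: V(k, j) = exp(-r*dt) * [p_u * V(k+1, j+1) + p_m * V(k+1, j) + p_d * V(k+1, j-1)]
  V(1,-1) = exp(-r*dt) * [p_u*6.100000 + p_m*38.086571 + p_d*60.926523] = 37.239891
  V(1,+0) = exp(-r*dt) * [p_u*0.000000 + p_m*6.100000 + p_d*38.086571] = 10.993492
  V(1,+1) = exp(-r*dt) * [p_u*0.000000 + p_m*0.000000 + p_d*6.100000] = 1.114115
  V(0,+0) = exp(-r*dt) * [p_u*1.114115 + p_m*10.993492 + p_d*37.239891] = 14.242820

Answer: Price = V(0,0) = 14.2428


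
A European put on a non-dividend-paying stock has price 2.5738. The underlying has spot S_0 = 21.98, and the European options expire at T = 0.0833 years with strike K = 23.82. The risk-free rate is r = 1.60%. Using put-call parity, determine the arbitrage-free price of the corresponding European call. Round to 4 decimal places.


Answer: Call price = 0.7655

Derivation:
Put-call parity: C - P = S_0 * exp(-qT) - K * exp(-rT).
S_0 * exp(-qT) = 21.9800 * 1.00000000 = 21.98000000
K * exp(-rT) = 23.8200 * 0.99866809 = 23.78827385
C = P + S*exp(-qT) - K*exp(-rT)
C = 2.5738 + 21.98000000 - 23.78827385 = 0.7655


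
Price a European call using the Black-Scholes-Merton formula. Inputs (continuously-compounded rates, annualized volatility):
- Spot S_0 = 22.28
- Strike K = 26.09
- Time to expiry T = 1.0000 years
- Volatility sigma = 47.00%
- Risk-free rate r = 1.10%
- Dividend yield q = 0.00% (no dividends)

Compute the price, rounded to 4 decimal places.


d1 = (ln(S/K) + (r - q + 0.5*sigma^2) * T) / (sigma * sqrt(T)) = -0.07747380
d2 = d1 - sigma * sqrt(T) = -0.54747380
exp(-rT) = 0.98906028; exp(-qT) = 1.00000000
C = S_0 * exp(-qT) * N(d1) - K * exp(-rT) * N(d2)
N(d1) = 0.46912332; N(d2) = 0.29202663
C = 22.2800 * 1.00000000 * 0.46912332 - 26.0900 * 0.98906028 * 0.29202663 = 2.9164

Answer: Price = 2.9164


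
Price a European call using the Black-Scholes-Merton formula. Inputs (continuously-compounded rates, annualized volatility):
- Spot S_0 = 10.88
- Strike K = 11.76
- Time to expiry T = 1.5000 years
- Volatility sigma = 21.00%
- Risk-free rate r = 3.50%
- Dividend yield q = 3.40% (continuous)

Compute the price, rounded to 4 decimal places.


d1 = (ln(S/K) + (r - q + 0.5*sigma^2) * T) / (sigma * sqrt(T)) = -0.16797551
d2 = d1 - sigma * sqrt(T) = -0.42517194
exp(-rT) = 0.94885432; exp(-qT) = 0.95027867
C = S_0 * exp(-qT) * N(d1) - K * exp(-rT) * N(d2)
N(d1) = 0.43330127; N(d2) = 0.33535567
C = 10.8800 * 0.95027867 * 0.43330127 - 11.7600 * 0.94885432 * 0.33535567 = 0.7378

Answer: Price = 0.7378


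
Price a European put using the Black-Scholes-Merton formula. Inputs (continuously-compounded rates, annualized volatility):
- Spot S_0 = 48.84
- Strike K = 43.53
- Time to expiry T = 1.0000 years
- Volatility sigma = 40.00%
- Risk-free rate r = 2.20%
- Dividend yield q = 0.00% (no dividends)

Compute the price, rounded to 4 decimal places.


d1 = (ln(S/K) + (r - q + 0.5*sigma^2) * T) / (sigma * sqrt(T)) = 0.54274823
d2 = d1 - sigma * sqrt(T) = 0.14274823
exp(-rT) = 0.97824024; exp(-qT) = 1.00000000
P = K * exp(-rT) * N(-d2) - S_0 * exp(-qT) * N(-d1)
N(-d1) = 0.29365158; N(-d2) = 0.44324451
P = 43.5300 * 0.97824024 * 0.44324451 - 48.8400 * 1.00000000 * 0.29365158 = 4.5326

Answer: Price = 4.5326


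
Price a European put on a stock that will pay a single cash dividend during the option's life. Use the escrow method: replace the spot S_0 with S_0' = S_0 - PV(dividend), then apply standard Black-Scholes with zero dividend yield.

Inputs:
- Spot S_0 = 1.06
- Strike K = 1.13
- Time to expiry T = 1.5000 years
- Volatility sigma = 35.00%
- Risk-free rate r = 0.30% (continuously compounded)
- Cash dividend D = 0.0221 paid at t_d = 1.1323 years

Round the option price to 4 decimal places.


Answer: Price = 0.2302

Derivation:
PV(D) = D * exp(-r * t_d) = 0.0221 * 0.99660886 = 0.02202506
S_0' = S_0 - PV(D) = 1.0600 - 0.02202506 = 1.03797494
d1 = (ln(S_0'/K) + (r + sigma^2/2)*T) / (sigma*sqrt(T)) = 0.02666214
d2 = d1 - sigma*sqrt(T) = -0.40199856
exp(-rT) = 0.99551011
N(-d1) = 0.48936460; N(-d2) = 0.65615746
P = K * exp(-rT) * N(-d2) - S_0' * N(-d1) = 1.1300 * 0.99551011 * 0.65615746 - 1.03797494 * 0.48936460 = 0.2302


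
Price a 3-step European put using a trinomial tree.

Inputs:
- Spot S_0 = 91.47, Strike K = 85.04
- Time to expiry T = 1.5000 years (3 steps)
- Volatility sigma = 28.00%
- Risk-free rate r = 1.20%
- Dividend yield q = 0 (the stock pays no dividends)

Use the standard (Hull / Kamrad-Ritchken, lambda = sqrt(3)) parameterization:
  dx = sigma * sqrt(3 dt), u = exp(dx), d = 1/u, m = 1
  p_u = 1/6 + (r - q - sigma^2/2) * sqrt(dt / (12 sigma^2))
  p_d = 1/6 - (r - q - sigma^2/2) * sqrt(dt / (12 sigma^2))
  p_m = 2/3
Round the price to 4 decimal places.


Answer: Price = V(0,0) = 8.2138

Derivation:
dt = T/N = 0.500000; dx = sigma*sqrt(3*dt) = 0.342929
u = exp(dx) = 1.409068; d = 1/u = 0.709689
p_u = 0.146837, p_m = 0.666667, p_d = 0.186496
Discount per step: exp(-r*dt) = 0.994018
Stock lattice S(k, j) with j the centered position index:
  k=0: S(0,+0) = 91.4700
  k=1: S(1,-1) = 64.9152; S(1,+0) = 91.4700; S(1,+1) = 128.8875
  k=2: S(2,-2) = 46.0696; S(2,-1) = 64.9152; S(2,+0) = 91.4700; S(2,+1) = 128.8875; S(2,+2) = 181.6112
  k=3: S(3,-3) = 32.6951; S(3,-2) = 46.0696; S(3,-1) = 64.9152; S(3,+0) = 91.4700; S(3,+1) = 128.8875; S(3,+2) = 181.6112; S(3,+3) = 255.9026
Terminal payoffs V(N, j) = max(K - S_T, 0):
  V(3,-3) = 52.344895; V(3,-2) = 38.970371; V(3,-1) = 20.124756; V(3,+0) = 0.000000; V(3,+1) = 0.000000; V(3,+2) = 0.000000; V(3,+3) = 0.000000
Backward induction: V(k, j) = exp(-r*dt) * [p_u * V(k+1, j+1) + p_m * V(k+1, j) + p_d * V(k+1, j-1)]
  V(2,-2) = exp(-r*dt) * [p_u*20.124756 + p_m*38.970371 + p_d*52.344895] = 38.465933
  V(2,-1) = exp(-r*dt) * [p_u*0.000000 + p_m*20.124756 + p_d*38.970371] = 20.560583
  V(2,+0) = exp(-r*dt) * [p_u*0.000000 + p_m*0.000000 + p_d*20.124756] = 3.730732
  V(2,+1) = exp(-r*dt) * [p_u*0.000000 + p_m*0.000000 + p_d*0.000000] = 0.000000
  V(2,+2) = exp(-r*dt) * [p_u*0.000000 + p_m*0.000000 + p_d*0.000000] = 0.000000
  V(1,-1) = exp(-r*dt) * [p_u*3.730732 + p_m*20.560583 + p_d*38.465933] = 21.300417
  V(1,+0) = exp(-r*dt) * [p_u*0.000000 + p_m*3.730732 + p_d*20.560583] = 6.283802
  V(1,+1) = exp(-r*dt) * [p_u*0.000000 + p_m*0.000000 + p_d*3.730732] = 0.691604
  V(0,+0) = exp(-r*dt) * [p_u*0.691604 + p_m*6.283802 + p_d*21.300417] = 8.213764


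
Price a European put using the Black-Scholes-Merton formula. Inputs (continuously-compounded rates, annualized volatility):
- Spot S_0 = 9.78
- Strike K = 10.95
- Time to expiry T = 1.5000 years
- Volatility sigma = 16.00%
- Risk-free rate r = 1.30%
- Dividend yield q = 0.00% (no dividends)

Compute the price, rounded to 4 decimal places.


d1 = (ln(S/K) + (r - q + 0.5*sigma^2) * T) / (sigma * sqrt(T)) = -0.37916046
d2 = d1 - sigma * sqrt(T) = -0.57511964
exp(-rT) = 0.98068890; exp(-qT) = 1.00000000
P = K * exp(-rT) * N(-d2) - S_0 * exp(-qT) * N(-d1)
N(-d1) = 0.64771564; N(-d2) = 0.71739481
P = 10.9500 * 0.98068890 * 0.71739481 - 9.7800 * 1.00000000 * 0.64771564 = 1.3691

Answer: Price = 1.3691


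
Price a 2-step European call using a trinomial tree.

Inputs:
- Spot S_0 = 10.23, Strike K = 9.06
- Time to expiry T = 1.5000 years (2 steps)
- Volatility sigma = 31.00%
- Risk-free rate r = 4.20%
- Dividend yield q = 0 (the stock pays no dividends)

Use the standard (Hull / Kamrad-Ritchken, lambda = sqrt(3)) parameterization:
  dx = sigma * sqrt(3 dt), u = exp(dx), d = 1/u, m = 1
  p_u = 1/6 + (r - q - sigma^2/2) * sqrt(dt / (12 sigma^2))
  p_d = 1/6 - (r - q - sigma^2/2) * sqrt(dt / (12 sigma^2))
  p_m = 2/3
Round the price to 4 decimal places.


Answer: Price = V(0,0) = 2.4275

Derivation:
dt = T/N = 0.750000; dx = sigma*sqrt(3*dt) = 0.465000
u = exp(dx) = 1.592014; d = 1/u = 0.628135
p_u = 0.161788, p_m = 0.666667, p_d = 0.171546
Discount per step: exp(-r*dt) = 0.968991
Stock lattice S(k, j) with j the centered position index:
  k=0: S(0,+0) = 10.2300
  k=1: S(1,-1) = 6.4258; S(1,+0) = 10.2300; S(1,+1) = 16.2863
  k=2: S(2,-2) = 4.0363; S(2,-1) = 6.4258; S(2,+0) = 10.2300; S(2,+1) = 16.2863; S(2,+2) = 25.9280
Terminal payoffs V(N, j) = max(S_T - K, 0):
  V(2,-2) = 0.000000; V(2,-1) = 0.000000; V(2,+0) = 1.170000; V(2,+1) = 7.226305; V(2,+2) = 16.868029
Backward induction: V(k, j) = exp(-r*dt) * [p_u * V(k+1, j+1) + p_m * V(k+1, j) + p_d * V(k+1, j-1)]
  V(1,-1) = exp(-r*dt) * [p_u*1.170000 + p_m*0.000000 + p_d*0.000000] = 0.183422
  V(1,+0) = exp(-r*dt) * [p_u*7.226305 + p_m*1.170000 + p_d*0.000000] = 1.888686
  V(1,+1) = exp(-r*dt) * [p_u*16.868029 + p_m*7.226305 + p_d*1.170000] = 7.507048
  V(0,+0) = exp(-r*dt) * [p_u*7.507048 + p_m*1.888686 + p_d*0.183422] = 2.427455


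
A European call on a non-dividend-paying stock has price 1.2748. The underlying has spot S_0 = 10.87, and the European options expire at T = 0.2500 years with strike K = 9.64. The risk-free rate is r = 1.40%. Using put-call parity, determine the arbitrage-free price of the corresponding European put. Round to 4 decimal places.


Put-call parity: C - P = S_0 * exp(-qT) - K * exp(-rT).
S_0 * exp(-qT) = 10.8700 * 1.00000000 = 10.87000000
K * exp(-rT) = 9.6400 * 0.99650612 = 9.60631898
P = C - S*exp(-qT) + K*exp(-rT)
P = 1.2748 - 10.87000000 + 9.60631898 = 0.0111

Answer: Put price = 0.0111


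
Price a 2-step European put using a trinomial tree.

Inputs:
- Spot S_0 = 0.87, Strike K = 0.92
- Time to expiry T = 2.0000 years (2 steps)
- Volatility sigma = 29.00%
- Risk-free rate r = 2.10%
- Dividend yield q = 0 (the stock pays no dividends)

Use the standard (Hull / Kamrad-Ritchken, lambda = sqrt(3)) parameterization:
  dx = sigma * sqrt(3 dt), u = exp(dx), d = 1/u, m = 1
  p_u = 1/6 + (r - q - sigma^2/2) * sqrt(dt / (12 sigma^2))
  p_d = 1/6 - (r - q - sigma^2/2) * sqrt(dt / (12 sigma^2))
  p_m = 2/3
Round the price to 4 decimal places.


dt = T/N = 1.000000; dx = sigma*sqrt(3*dt) = 0.502295
u = exp(dx) = 1.652509; d = 1/u = 0.605140
p_u = 0.145713, p_m = 0.666667, p_d = 0.187620
Discount per step: exp(-r*dt) = 0.979219
Stock lattice S(k, j) with j the centered position index:
  k=0: S(0,+0) = 0.8700
  k=1: S(1,-1) = 0.5265; S(1,+0) = 0.8700; S(1,+1) = 1.4377
  k=2: S(2,-2) = 0.3186; S(2,-1) = 0.5265; S(2,+0) = 0.8700; S(2,+1) = 1.4377; S(2,+2) = 2.3758
Terminal payoffs V(N, j) = max(K - S_T, 0):
  V(2,-2) = 0.601410; V(2,-1) = 0.393528; V(2,+0) = 0.050000; V(2,+1) = 0.000000; V(2,+2) = 0.000000
Backward induction: V(k, j) = exp(-r*dt) * [p_u * V(k+1, j+1) + p_m * V(k+1, j) + p_d * V(k+1, j-1)]
  V(1,-1) = exp(-r*dt) * [p_u*0.050000 + p_m*0.393528 + p_d*0.601410] = 0.374526
  V(1,+0) = exp(-r*dt) * [p_u*0.000000 + p_m*0.050000 + p_d*0.393528] = 0.104940
  V(1,+1) = exp(-r*dt) * [p_u*0.000000 + p_m*0.000000 + p_d*0.050000] = 0.009186
  V(0,+0) = exp(-r*dt) * [p_u*0.009186 + p_m*0.104940 + p_d*0.374526] = 0.138626

Answer: Price = V(0,0) = 0.1386


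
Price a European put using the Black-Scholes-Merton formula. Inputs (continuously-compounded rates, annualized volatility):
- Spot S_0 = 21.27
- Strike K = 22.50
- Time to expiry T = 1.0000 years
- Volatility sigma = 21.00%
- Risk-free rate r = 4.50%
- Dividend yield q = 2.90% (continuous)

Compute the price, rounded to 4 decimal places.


Answer: Price = 2.2194

Derivation:
d1 = (ln(S/K) + (r - q + 0.5*sigma^2) * T) / (sigma * sqrt(T)) = -0.08651276
d2 = d1 - sigma * sqrt(T) = -0.29651276
exp(-rT) = 0.95599748; exp(-qT) = 0.97141646
P = K * exp(-rT) * N(-d2) - S_0 * exp(-qT) * N(-d1)
N(-d1) = 0.53447059; N(-d2) = 0.61658074
P = 22.5000 * 0.95599748 * 0.61658074 - 21.2700 * 0.97141646 * 0.53447059 = 2.2194


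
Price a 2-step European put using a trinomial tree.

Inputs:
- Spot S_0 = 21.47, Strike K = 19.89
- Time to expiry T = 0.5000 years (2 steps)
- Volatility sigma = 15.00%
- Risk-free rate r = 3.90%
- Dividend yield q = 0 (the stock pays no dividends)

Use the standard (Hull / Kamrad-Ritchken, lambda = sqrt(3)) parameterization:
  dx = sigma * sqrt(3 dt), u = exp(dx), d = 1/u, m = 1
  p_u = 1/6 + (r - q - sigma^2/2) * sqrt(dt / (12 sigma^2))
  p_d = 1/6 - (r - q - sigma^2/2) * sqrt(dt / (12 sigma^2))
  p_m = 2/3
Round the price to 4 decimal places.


Answer: Price = V(0,0) = 0.2535

Derivation:
dt = T/N = 0.250000; dx = sigma*sqrt(3*dt) = 0.129904
u = exp(dx) = 1.138719; d = 1/u = 0.878180
p_u = 0.193369, p_m = 0.666667, p_d = 0.139964
Discount per step: exp(-r*dt) = 0.990297
Stock lattice S(k, j) with j the centered position index:
  k=0: S(0,+0) = 21.4700
  k=1: S(1,-1) = 18.8545; S(1,+0) = 21.4700; S(1,+1) = 24.4483
  k=2: S(2,-2) = 16.5577; S(2,-1) = 18.8545; S(2,+0) = 21.4700; S(2,+1) = 24.4483; S(2,+2) = 27.8397
Terminal payoffs V(N, j) = max(K - S_T, 0):
  V(2,-2) = 3.332337; V(2,-1) = 1.035478; V(2,+0) = 0.000000; V(2,+1) = 0.000000; V(2,+2) = 0.000000
Backward induction: V(k, j) = exp(-r*dt) * [p_u * V(k+1, j+1) + p_m * V(k+1, j) + p_d * V(k+1, j-1)]
  V(1,-1) = exp(-r*dt) * [p_u*0.000000 + p_m*1.035478 + p_d*3.332337] = 1.145503
  V(1,+0) = exp(-r*dt) * [p_u*0.000000 + p_m*0.000000 + p_d*1.035478] = 0.143524
  V(1,+1) = exp(-r*dt) * [p_u*0.000000 + p_m*0.000000 + p_d*0.000000] = 0.000000
  V(0,+0) = exp(-r*dt) * [p_u*0.000000 + p_m*0.143524 + p_d*1.145503] = 0.253528


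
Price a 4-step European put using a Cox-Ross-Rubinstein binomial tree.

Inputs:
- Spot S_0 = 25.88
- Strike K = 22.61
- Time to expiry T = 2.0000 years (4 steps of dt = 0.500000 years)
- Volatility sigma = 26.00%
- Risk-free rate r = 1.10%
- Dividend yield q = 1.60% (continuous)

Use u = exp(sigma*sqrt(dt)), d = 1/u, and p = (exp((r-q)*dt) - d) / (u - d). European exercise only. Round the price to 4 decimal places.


dt = T/N = 0.500000
u = exp(sigma*sqrt(dt)) = 1.201833; d = 1/u = 0.832062
p = (exp((r-q)*dt) - d) / (u - d) = 0.447415
Discount per step: exp(-r*dt) = 0.994515
Stock lattice S(k, i) with i counting down-moves:
  k=0: S(0,0) = 25.8800
  k=1: S(1,0) = 31.1034; S(1,1) = 21.5338
  k=2: S(2,0) = 37.3811; S(2,1) = 25.8800; S(2,2) = 17.9174
  k=3: S(3,0) = 44.9259; S(3,1) = 31.1034; S(3,2) = 21.5338; S(3,3) = 14.9084
  k=4: S(4,0) = 53.9934; S(4,1) = 37.3811; S(4,2) = 25.8800; S(4,3) = 17.9174; S(4,4) = 12.4047
Terminal payoffs V(N, i) = max(K - S_T, 0):
  V(4,0) = 0.000000; V(4,1) = 0.000000; V(4,2) = 0.000000; V(4,3) = 4.692553; V(4,4) = 10.205251
Backward induction: V(k, i) = exp(-r*dt) * [p * V(k+1, i) + (1-p) * V(k+1, i+1)].
  V(3,0) = exp(-r*dt) * [p*0.000000 + (1-p)*0.000000] = 0.000000
  V(3,1) = exp(-r*dt) * [p*0.000000 + (1-p)*0.000000] = 0.000000
  V(3,2) = exp(-r*dt) * [p*0.000000 + (1-p)*4.692553] = 2.578814
  V(3,3) = exp(-r*dt) * [p*4.692553 + (1-p)*10.205251] = 7.696343
  V(2,0) = exp(-r*dt) * [p*0.000000 + (1-p)*0.000000] = 0.000000
  V(2,1) = exp(-r*dt) * [p*0.000000 + (1-p)*2.578814] = 1.417199
  V(2,2) = exp(-r*dt) * [p*2.578814 + (1-p)*7.696343] = 5.377031
  V(1,0) = exp(-r*dt) * [p*0.000000 + (1-p)*1.417199] = 0.778828
  V(1,1) = exp(-r*dt) * [p*1.417199 + (1-p)*5.377031] = 3.585569
  V(0,0) = exp(-r*dt) * [p*0.778828 + (1-p)*3.585569] = 2.317014

Answer: Price = V(0,0) = 2.3170


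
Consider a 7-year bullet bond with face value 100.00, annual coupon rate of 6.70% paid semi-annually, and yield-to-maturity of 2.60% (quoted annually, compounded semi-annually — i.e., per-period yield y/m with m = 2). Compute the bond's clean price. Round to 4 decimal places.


Coupon per period c = face * coupon_rate / m = 3.350000
Periods per year m = 2; per-period yield y/m = 0.013000
Number of cashflows N = 14
Cashflows (t years, CF_t, discount factor 1/(1+y/m)^(m*t), PV):
  t = 0.5000: CF_t = 3.350000, DF = 0.987167, PV = 3.307009
  t = 1.0000: CF_t = 3.350000, DF = 0.974498, PV = 3.264569
  t = 1.5000: CF_t = 3.350000, DF = 0.961992, PV = 3.222675
  t = 2.0000: CF_t = 3.350000, DF = 0.949647, PV = 3.181318
  t = 2.5000: CF_t = 3.350000, DF = 0.937460, PV = 3.140491
  t = 3.0000: CF_t = 3.350000, DF = 0.925429, PV = 3.100189
  t = 3.5000: CF_t = 3.350000, DF = 0.913553, PV = 3.060403
  t = 4.0000: CF_t = 3.350000, DF = 0.901829, PV = 3.021129
  t = 4.5000: CF_t = 3.350000, DF = 0.890256, PV = 2.982358
  t = 5.0000: CF_t = 3.350000, DF = 0.878831, PV = 2.944085
  t = 5.5000: CF_t = 3.350000, DF = 0.867553, PV = 2.906303
  t = 6.0000: CF_t = 3.350000, DF = 0.856420, PV = 2.869006
  t = 6.5000: CF_t = 3.350000, DF = 0.845429, PV = 2.832188
  t = 7.0000: CF_t = 103.350000, DF = 0.834580, PV = 86.253802
Price P = sum_t PV_t = 126.085525

Answer: Price = 126.0855


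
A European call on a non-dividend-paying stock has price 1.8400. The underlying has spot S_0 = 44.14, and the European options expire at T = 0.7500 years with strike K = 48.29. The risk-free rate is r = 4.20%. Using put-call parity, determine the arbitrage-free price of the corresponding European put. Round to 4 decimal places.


Put-call parity: C - P = S_0 * exp(-qT) - K * exp(-rT).
S_0 * exp(-qT) = 44.1400 * 1.00000000 = 44.14000000
K * exp(-rT) = 48.2900 * 0.96899096 = 46.79257329
P = C - S*exp(-qT) + K*exp(-rT)
P = 1.8400 - 44.14000000 + 46.79257329 = 4.4926

Answer: Put price = 4.4926


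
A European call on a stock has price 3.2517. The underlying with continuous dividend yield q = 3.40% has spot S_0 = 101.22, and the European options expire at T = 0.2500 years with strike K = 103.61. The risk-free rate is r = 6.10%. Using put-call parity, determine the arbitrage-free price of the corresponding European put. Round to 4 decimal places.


Answer: Put price = 4.9304

Derivation:
Put-call parity: C - P = S_0 * exp(-qT) - K * exp(-rT).
S_0 * exp(-qT) = 101.2200 * 0.99153602 = 100.36327623
K * exp(-rT) = 103.6100 * 0.98486569 = 102.04193439
P = C - S*exp(-qT) + K*exp(-rT)
P = 3.2517 - 100.36327623 + 102.04193439 = 4.9304


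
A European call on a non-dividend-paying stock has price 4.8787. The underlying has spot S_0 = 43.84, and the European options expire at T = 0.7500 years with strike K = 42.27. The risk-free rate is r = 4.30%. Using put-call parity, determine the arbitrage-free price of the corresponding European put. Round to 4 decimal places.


Put-call parity: C - P = S_0 * exp(-qT) - K * exp(-rT).
S_0 * exp(-qT) = 43.8400 * 1.00000000 = 43.84000000
K * exp(-rT) = 42.2700 * 0.96826449 = 40.92853981
P = C - S*exp(-qT) + K*exp(-rT)
P = 4.8787 - 43.84000000 + 40.92853981 = 1.9672

Answer: Put price = 1.9672


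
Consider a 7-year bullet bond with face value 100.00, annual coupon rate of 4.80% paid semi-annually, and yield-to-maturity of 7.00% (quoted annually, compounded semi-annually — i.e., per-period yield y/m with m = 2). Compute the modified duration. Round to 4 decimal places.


Answer: Modified duration = 5.7478

Derivation:
Coupon per period c = face * coupon_rate / m = 2.400000
Periods per year m = 2; per-period yield y/m = 0.035000
Number of cashflows N = 14
Cashflows (t years, CF_t, discount factor 1/(1+y/m)^(m*t), PV):
  t = 0.5000: CF_t = 2.400000, DF = 0.966184, PV = 2.318841
  t = 1.0000: CF_t = 2.400000, DF = 0.933511, PV = 2.240426
  t = 1.5000: CF_t = 2.400000, DF = 0.901943, PV = 2.164662
  t = 2.0000: CF_t = 2.400000, DF = 0.871442, PV = 2.091461
  t = 2.5000: CF_t = 2.400000, DF = 0.841973, PV = 2.020736
  t = 3.0000: CF_t = 2.400000, DF = 0.813501, PV = 1.952402
  t = 3.5000: CF_t = 2.400000, DF = 0.785991, PV = 1.886378
  t = 4.0000: CF_t = 2.400000, DF = 0.759412, PV = 1.822588
  t = 4.5000: CF_t = 2.400000, DF = 0.733731, PV = 1.760954
  t = 5.0000: CF_t = 2.400000, DF = 0.708919, PV = 1.701405
  t = 5.5000: CF_t = 2.400000, DF = 0.684946, PV = 1.643870
  t = 6.0000: CF_t = 2.400000, DF = 0.661783, PV = 1.588280
  t = 6.5000: CF_t = 2.400000, DF = 0.639404, PV = 1.534570
  t = 7.0000: CF_t = 102.400000, DF = 0.617782, PV = 63.260855
Price P = sum_t PV_t = 87.987428
First compute Macaulay numerator sum_t t * PV_t:
  t * PV_t at t = 0.5000: 1.159420
  t * PV_t at t = 1.0000: 2.240426
  t * PV_t at t = 1.5000: 3.246994
  t * PV_t at t = 2.0000: 4.182923
  t * PV_t at t = 2.5000: 5.051839
  t * PV_t at t = 3.0000: 5.857205
  t * PV_t at t = 3.5000: 6.602324
  t * PV_t at t = 4.0000: 7.290351
  t * PV_t at t = 4.5000: 7.924294
  t * PV_t at t = 5.0000: 8.507026
  t * PV_t at t = 5.5000: 9.041283
  t * PV_t at t = 6.0000: 9.529679
  t * PV_t at t = 6.5000: 9.974705
  t * PV_t at t = 7.0000: 442.825987
Macaulay duration D = 523.434456 / 87.987428 = 5.948969
Modified duration = D / (1 + y/m) = 5.948969 / (1 + 0.035000) = 5.747796


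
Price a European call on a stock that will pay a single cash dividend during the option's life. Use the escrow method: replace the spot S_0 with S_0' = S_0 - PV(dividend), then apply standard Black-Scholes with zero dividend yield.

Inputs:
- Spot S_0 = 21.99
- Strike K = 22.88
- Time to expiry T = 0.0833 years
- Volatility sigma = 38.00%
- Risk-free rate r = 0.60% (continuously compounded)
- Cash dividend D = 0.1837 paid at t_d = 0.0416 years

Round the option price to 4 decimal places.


PV(D) = D * exp(-r * t_d) = 0.1837 * 0.99975043 = 0.18365415
S_0' = S_0 - PV(D) = 21.9900 - 0.18365415 = 21.80634585
d1 = (ln(S_0'/K) + (r + sigma^2/2)*T) / (sigma*sqrt(T)) = -0.37883048
d2 = d1 - sigma*sqrt(T) = -0.48850509
exp(-rT) = 0.99950032
N(d1) = 0.35240688; N(d2) = 0.31259606
C = S_0' * N(d1) - K * exp(-rT) * N(d2) = 21.80634585 * 0.35240688 - 22.8800 * 0.99950032 * 0.31259606 = 0.5361

Answer: Price = 0.5361


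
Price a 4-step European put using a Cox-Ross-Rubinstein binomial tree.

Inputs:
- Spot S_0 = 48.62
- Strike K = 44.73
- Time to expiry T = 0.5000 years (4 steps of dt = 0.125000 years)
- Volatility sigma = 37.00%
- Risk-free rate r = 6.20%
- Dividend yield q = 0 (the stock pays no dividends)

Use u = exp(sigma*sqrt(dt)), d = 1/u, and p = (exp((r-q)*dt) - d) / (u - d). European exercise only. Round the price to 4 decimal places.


Answer: Price = V(0,0) = 2.7791

Derivation:
dt = T/N = 0.125000
u = exp(sigma*sqrt(dt)) = 1.139757; d = 1/u = 0.877380
p = (exp((r-q)*dt) - d) / (u - d) = 0.496995
Discount per step: exp(-r*dt) = 0.992280
Stock lattice S(k, i) with i counting down-moves:
  k=0: S(0,0) = 48.6200
  k=1: S(1,0) = 55.4150; S(1,1) = 42.6582
  k=2: S(2,0) = 63.1596; S(2,1) = 48.6200; S(2,2) = 37.4275
  k=3: S(3,0) = 71.9865; S(3,1) = 55.4150; S(3,2) = 42.6582; S(3,3) = 32.8381
  k=4: S(4,0) = 82.0471; S(4,1) = 63.1596; S(4,2) = 48.6200; S(4,3) = 37.4275; S(4,4) = 28.8115
Terminal payoffs V(N, i) = max(K - S_T, 0):
  V(4,0) = 0.000000; V(4,1) = 0.000000; V(4,2) = 0.000000; V(4,3) = 7.302510; V(4,4) = 15.918461
Backward induction: V(k, i) = exp(-r*dt) * [p * V(k+1, i) + (1-p) * V(k+1, i+1)].
  V(3,0) = exp(-r*dt) * [p*0.000000 + (1-p)*0.000000] = 0.000000
  V(3,1) = exp(-r*dt) * [p*0.000000 + (1-p)*0.000000] = 0.000000
  V(3,2) = exp(-r*dt) * [p*0.000000 + (1-p)*7.302510] = 3.644839
  V(3,3) = exp(-r*dt) * [p*7.302510 + (1-p)*15.918461] = 11.546540
  V(2,0) = exp(-r*dt) * [p*0.000000 + (1-p)*0.000000] = 0.000000
  V(2,1) = exp(-r*dt) * [p*0.000000 + (1-p)*3.644839] = 1.819217
  V(2,2) = exp(-r*dt) * [p*3.644839 + (1-p)*11.546540] = 7.560609
  V(1,0) = exp(-r*dt) * [p*0.000000 + (1-p)*1.819217] = 0.908010
  V(1,1) = exp(-r*dt) * [p*1.819217 + (1-p)*7.560609] = 4.670825
  V(0,0) = exp(-r*dt) * [p*0.908010 + (1-p)*4.670825] = 2.779102


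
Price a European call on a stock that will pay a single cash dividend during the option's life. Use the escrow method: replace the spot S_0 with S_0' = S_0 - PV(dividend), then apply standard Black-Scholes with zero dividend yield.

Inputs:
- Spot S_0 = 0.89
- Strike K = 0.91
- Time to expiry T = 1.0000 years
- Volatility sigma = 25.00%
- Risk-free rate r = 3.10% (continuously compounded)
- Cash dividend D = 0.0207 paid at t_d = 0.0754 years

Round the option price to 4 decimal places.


PV(D) = D * exp(-r * t_d) = 0.0207 * 0.99766533 = 0.02065167
S_0' = S_0 - PV(D) = 0.8900 - 0.02065167 = 0.86934833
d1 = (ln(S_0'/K) + (r + sigma^2/2)*T) / (sigma*sqrt(T)) = 0.06619713
d2 = d1 - sigma*sqrt(T) = -0.18380287
exp(-rT) = 0.96947557
N(d1) = 0.52638956; N(d2) = 0.42708405
C = S_0' * N(d1) - K * exp(-rT) * N(d2) = 0.86934833 * 0.52638956 - 0.9100 * 0.96947557 * 0.42708405 = 0.0808

Answer: Price = 0.0808


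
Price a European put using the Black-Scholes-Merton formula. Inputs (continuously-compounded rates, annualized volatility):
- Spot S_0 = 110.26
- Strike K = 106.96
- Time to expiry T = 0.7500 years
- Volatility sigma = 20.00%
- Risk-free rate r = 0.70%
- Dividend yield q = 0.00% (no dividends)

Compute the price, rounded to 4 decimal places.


d1 = (ln(S/K) + (r - q + 0.5*sigma^2) * T) / (sigma * sqrt(T)) = 0.29234870
d2 = d1 - sigma * sqrt(T) = 0.11914362
exp(-rT) = 0.99476376; exp(-qT) = 1.00000000
P = K * exp(-rT) * N(-d2) - S_0 * exp(-qT) * N(-d1)
N(-d1) = 0.38501001; N(-d2) = 0.45258079
P = 106.9600 * 0.99476376 * 0.45258079 - 110.2600 * 1.00000000 * 0.38501001 = 5.7034

Answer: Price = 5.7034


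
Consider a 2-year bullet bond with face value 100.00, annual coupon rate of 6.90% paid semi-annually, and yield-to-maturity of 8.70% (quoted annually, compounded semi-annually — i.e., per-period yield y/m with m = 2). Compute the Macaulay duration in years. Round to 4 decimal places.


Answer: Macaulay duration = 1.9003 years

Derivation:
Coupon per period c = face * coupon_rate / m = 3.450000
Periods per year m = 2; per-period yield y/m = 0.043500
Number of cashflows N = 4
Cashflows (t years, CF_t, discount factor 1/(1+y/m)^(m*t), PV):
  t = 0.5000: CF_t = 3.450000, DF = 0.958313, PV = 3.306181
  t = 1.0000: CF_t = 3.450000, DF = 0.918365, PV = 3.168358
  t = 1.5000: CF_t = 3.450000, DF = 0.880081, PV = 3.036279
  t = 2.0000: CF_t = 103.450000, DF = 0.843393, PV = 87.249045
Price P = sum_t PV_t = 96.759863
Macaulay numerator sum_t t * PV_t:
  t * PV_t at t = 0.5000: 1.653091
  t * PV_t at t = 1.0000: 3.168358
  t * PV_t at t = 1.5000: 4.554419
  t * PV_t at t = 2.0000: 174.498090
Macaulay duration D = (sum_t t * PV_t) / P = 183.873957 / 96.759863 = 1.900312


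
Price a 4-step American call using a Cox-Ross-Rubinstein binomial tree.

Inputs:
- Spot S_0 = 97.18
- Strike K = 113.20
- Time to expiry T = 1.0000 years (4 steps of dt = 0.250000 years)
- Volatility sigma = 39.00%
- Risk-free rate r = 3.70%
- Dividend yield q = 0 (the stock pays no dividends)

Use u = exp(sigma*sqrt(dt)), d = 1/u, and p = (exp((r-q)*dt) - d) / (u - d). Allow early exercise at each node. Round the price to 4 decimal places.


Answer: Price = V(0,0) = 11.4312

Derivation:
dt = T/N = 0.250000
u = exp(sigma*sqrt(dt)) = 1.215311; d = 1/u = 0.822835
p = (exp((r-q)*dt) - d) / (u - d) = 0.475082
Discount per step: exp(-r*dt) = 0.990793
Stock lattice S(k, i) with i counting down-moves:
  k=0: S(0,0) = 97.1800
  k=1: S(1,0) = 118.1039; S(1,1) = 79.9631
  k=2: S(2,0) = 143.5330; S(2,1) = 97.1800; S(2,2) = 65.7964
  k=3: S(3,0) = 174.4372; S(3,1) = 118.1039; S(3,2) = 79.9631; S(3,3) = 54.1395
  k=4: S(4,0) = 211.9955; S(4,1) = 143.5330; S(4,2) = 97.1800; S(4,3) = 65.7964; S(4,4) = 44.5479
Terminal payoffs V(N, i) = max(S_T - K, 0):
  V(4,0) = 98.795475; V(4,1) = 30.332994; V(4,2) = 0.000000; V(4,3) = 0.000000; V(4,4) = 0.000000
Backward induction: V(k, i) = exp(-r*dt) * [p * V(k+1, i) + (1-p) * V(k+1, i+1)]; then take max(V_cont, immediate exercise) for American.
  V(3,0) = exp(-r*dt) * [p*98.795475 + (1-p)*30.332994] = 62.279496; exercise = 61.237224; V(3,0) = max -> 62.279496
  V(3,1) = exp(-r*dt) * [p*30.332994 + (1-p)*0.000000] = 14.277961; exercise = 4.903922; V(3,1) = max -> 14.277961
  V(3,2) = exp(-r*dt) * [p*0.000000 + (1-p)*0.000000] = 0.000000; exercise = 0.000000; V(3,2) = max -> 0.000000
  V(3,3) = exp(-r*dt) * [p*0.000000 + (1-p)*0.000000] = 0.000000; exercise = 0.000000; V(3,3) = max -> 0.000000
  V(2,0) = exp(-r*dt) * [p*62.279496 + (1-p)*14.277961] = 36.741171; exercise = 30.332994; V(2,0) = max -> 36.741171
  V(2,1) = exp(-r*dt) * [p*14.277961 + (1-p)*0.000000] = 6.720740; exercise = 0.000000; V(2,1) = max -> 6.720740
  V(2,2) = exp(-r*dt) * [p*0.000000 + (1-p)*0.000000] = 0.000000; exercise = 0.000000; V(2,2) = max -> 0.000000
  V(1,0) = exp(-r*dt) * [p*36.741171 + (1-p)*6.720740] = 20.789696; exercise = 4.903922; V(1,0) = max -> 20.789696
  V(1,1) = exp(-r*dt) * [p*6.720740 + (1-p)*0.000000] = 3.163502; exercise = 0.000000; V(1,1) = max -> 3.163502
  V(0,0) = exp(-r*dt) * [p*20.789696 + (1-p)*3.163502] = 11.431152; exercise = 0.000000; V(0,0) = max -> 11.431152


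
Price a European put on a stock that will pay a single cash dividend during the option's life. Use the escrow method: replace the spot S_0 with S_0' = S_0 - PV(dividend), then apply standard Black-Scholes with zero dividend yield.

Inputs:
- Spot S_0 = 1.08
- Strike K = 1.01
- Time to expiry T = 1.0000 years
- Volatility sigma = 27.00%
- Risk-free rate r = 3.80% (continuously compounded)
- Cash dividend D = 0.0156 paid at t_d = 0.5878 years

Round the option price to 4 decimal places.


PV(D) = D * exp(-r * t_d) = 0.0156 * 0.97791121 = 0.01525541
S_0' = S_0 - PV(D) = 1.0800 - 0.01525541 = 1.06474459
d1 = (ln(S_0'/K) + (r + sigma^2/2)*T) / (sigma*sqrt(T)) = 0.47123931
d2 = d1 - sigma*sqrt(T) = 0.20123931
exp(-rT) = 0.96271294
N(-d1) = 0.31873493; N(-d2) = 0.42025573
P = K * exp(-rT) * N(-d2) - S_0' * N(-d1) = 1.0100 * 0.96271294 * 0.42025573 - 1.06474459 * 0.31873493 = 0.0693

Answer: Price = 0.0693


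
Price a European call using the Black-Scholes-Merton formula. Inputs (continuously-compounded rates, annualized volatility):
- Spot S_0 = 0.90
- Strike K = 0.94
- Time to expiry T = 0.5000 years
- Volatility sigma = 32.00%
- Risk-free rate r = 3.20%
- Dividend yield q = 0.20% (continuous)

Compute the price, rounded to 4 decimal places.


d1 = (ln(S/K) + (r - q + 0.5*sigma^2) * T) / (sigma * sqrt(T)) = -0.01275051
d2 = d1 - sigma * sqrt(T) = -0.23902468
exp(-rT) = 0.98412732; exp(-qT) = 0.99900050
C = S_0 * exp(-qT) * N(d1) - K * exp(-rT) * N(d2)
N(d1) = 0.49491342; N(d2) = 0.40554322
C = 0.9000 * 0.99900050 * 0.49491342 - 0.9400 * 0.98412732 * 0.40554322 = 0.0698

Answer: Price = 0.0698


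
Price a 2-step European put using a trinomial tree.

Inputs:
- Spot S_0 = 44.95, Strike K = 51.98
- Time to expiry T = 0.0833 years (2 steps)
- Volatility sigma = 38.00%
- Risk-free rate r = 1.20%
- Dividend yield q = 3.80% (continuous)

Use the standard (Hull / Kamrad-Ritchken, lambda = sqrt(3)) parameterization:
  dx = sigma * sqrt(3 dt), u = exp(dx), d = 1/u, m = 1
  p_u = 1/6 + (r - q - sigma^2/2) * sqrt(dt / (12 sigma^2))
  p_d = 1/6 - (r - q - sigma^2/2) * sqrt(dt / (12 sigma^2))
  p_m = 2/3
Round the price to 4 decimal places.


dt = T/N = 0.041650; dx = sigma*sqrt(3*dt) = 0.134323
u = exp(dx) = 1.143763; d = 1/u = 0.874307
p_u = 0.151442, p_m = 0.666667, p_d = 0.181891
Discount per step: exp(-r*dt) = 0.999500
Stock lattice S(k, j) with j the centered position index:
  k=0: S(0,+0) = 44.9500
  k=1: S(1,-1) = 39.3001; S(1,+0) = 44.9500; S(1,+1) = 51.4121
  k=2: S(2,-2) = 34.3604; S(2,-1) = 39.3001; S(2,+0) = 44.9500; S(2,+1) = 51.4121; S(2,+2) = 58.8033
Terminal payoffs V(N, j) = max(K - S_T, 0):
  V(2,-2) = 17.619628; V(2,-1) = 12.679889; V(2,+0) = 7.030000; V(2,+1) = 0.567868; V(2,+2) = 0.000000
Backward induction: V(k, j) = exp(-r*dt) * [p_u * V(k+1, j+1) + p_m * V(k+1, j) + p_d * V(k+1, j-1)]
  V(1,-1) = exp(-r*dt) * [p_u*7.030000 + p_m*12.679889 + p_d*17.619628] = 12.716396
  V(1,+0) = exp(-r*dt) * [p_u*0.567868 + p_m*7.030000 + p_d*12.679889] = 7.075489
  V(1,+1) = exp(-r*dt) * [p_u*0.000000 + p_m*0.567868 + p_d*7.030000] = 1.656446
  V(0,+0) = exp(-r*dt) * [p_u*1.656446 + p_m*7.075489 + p_d*12.716396] = 7.277211

Answer: Price = V(0,0) = 7.2772


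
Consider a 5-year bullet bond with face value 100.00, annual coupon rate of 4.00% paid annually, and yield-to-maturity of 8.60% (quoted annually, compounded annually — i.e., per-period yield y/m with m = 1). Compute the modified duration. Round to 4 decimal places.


Answer: Modified duration = 4.2216

Derivation:
Coupon per period c = face * coupon_rate / m = 4.000000
Periods per year m = 1; per-period yield y/m = 0.086000
Number of cashflows N = 5
Cashflows (t years, CF_t, discount factor 1/(1+y/m)^(m*t), PV):
  t = 1.0000: CF_t = 4.000000, DF = 0.920810, PV = 3.683241
  t = 2.0000: CF_t = 4.000000, DF = 0.847892, PV = 3.391567
  t = 3.0000: CF_t = 4.000000, DF = 0.780747, PV = 3.122989
  t = 4.0000: CF_t = 4.000000, DF = 0.718920, PV = 2.875681
  t = 5.0000: CF_t = 104.000000, DF = 0.661989, PV = 68.846872
Price P = sum_t PV_t = 81.920350
First compute Macaulay numerator sum_t t * PV_t:
  t * PV_t at t = 1.0000: 3.683241
  t * PV_t at t = 2.0000: 6.783133
  t * PV_t at t = 3.0000: 9.368968
  t * PV_t at t = 4.0000: 11.502724
  t * PV_t at t = 5.0000: 344.234360
Macaulay duration D = 375.572426 / 81.920350 = 4.584605
Modified duration = D / (1 + y/m) = 4.584605 / (1 + 0.086000) = 4.221551


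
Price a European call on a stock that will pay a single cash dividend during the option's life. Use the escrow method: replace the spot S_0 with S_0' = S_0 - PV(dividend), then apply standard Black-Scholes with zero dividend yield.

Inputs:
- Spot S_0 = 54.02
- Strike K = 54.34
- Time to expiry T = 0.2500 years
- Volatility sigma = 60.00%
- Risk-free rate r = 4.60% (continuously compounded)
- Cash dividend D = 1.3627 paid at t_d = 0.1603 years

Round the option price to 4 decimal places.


Answer: Price = 5.8305

Derivation:
PV(D) = D * exp(-r * t_d) = 1.3627 * 0.99265332 = 1.35268868
S_0' = S_0 - PV(D) = 54.0200 - 1.35268868 = 52.66731132
d1 = (ln(S_0'/K) + (r + sigma^2/2)*T) / (sigma*sqrt(T)) = 0.08411460
d2 = d1 - sigma*sqrt(T) = -0.21588540
exp(-rT) = 0.98856587
N(d1) = 0.53351734; N(d2) = 0.41453854
C = S_0' * N(d1) - K * exp(-rT) * N(d2) = 52.66731132 * 0.53351734 - 54.3400 * 0.98856587 * 0.41453854 = 5.8305
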